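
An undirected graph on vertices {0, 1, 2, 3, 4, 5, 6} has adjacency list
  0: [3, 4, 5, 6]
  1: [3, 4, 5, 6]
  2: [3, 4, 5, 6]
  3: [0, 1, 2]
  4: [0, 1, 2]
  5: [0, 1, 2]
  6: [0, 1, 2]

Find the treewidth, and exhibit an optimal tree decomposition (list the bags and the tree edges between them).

Treewidth 3.
One such decomposition:
Bags: B1 = {0, 1, 2, 3}  B2 = {0, 1, 2, 6}  B3 = {0, 1, 2, 4}  B4 = {0, 1, 2, 5}
Tree: B1–B2, B2–B3, B3–B4

The largest bag has 4 vertices, giving width 3; this decomposition certifies tw(G) ≤ 3. For the lower bound: the 4 vertex sets {2,3}, {1,6}, {0}, {4} are disjoint, each induces a connected subgraph, and every pair is joined by at least one edge of G. Contracting each set to a single vertex therefore yields K_{4} as a minor, and since treewidth is minor-monotone, tw(G) ≥ tw(K_{4}) = 3. The upper and lower bounds meet at 3, so that is the treewidth.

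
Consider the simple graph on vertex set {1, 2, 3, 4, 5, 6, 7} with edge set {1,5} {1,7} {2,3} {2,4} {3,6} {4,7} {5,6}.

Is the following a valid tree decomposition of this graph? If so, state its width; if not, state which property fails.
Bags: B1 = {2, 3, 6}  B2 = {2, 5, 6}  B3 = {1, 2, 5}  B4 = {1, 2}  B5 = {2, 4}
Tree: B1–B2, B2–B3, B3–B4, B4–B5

A tree decomposition must satisfy three properties: every vertex lies in some bag; for every edge, both endpoints lie together in some bag; and for every vertex, the bags containing it form a connected subtree. Here vertex 7 appears in no bag, so the decomposition is invalid.

No — vertex 7 appears in no bag.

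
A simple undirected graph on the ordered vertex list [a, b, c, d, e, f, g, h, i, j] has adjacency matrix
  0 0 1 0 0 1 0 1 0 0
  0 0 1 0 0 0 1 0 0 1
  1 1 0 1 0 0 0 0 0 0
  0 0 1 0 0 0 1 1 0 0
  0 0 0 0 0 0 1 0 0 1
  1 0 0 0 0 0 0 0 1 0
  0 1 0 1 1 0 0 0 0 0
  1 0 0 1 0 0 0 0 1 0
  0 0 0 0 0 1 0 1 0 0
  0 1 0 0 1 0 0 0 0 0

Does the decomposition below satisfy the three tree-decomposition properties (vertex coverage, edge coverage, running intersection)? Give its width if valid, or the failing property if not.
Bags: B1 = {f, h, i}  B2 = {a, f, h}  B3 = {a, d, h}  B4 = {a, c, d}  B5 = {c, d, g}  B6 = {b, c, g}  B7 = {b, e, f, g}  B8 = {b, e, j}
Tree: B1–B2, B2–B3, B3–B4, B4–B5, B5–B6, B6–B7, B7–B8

No — bags containing vertex f are not connected in the tree.

A tree decomposition must satisfy three properties: every vertex lies in some bag; for every edge, both endpoints lie together in some bag; and for every vertex, the bags containing it form a connected subtree. Here bags containing vertex f are not connected in the tree, so the decomposition is invalid.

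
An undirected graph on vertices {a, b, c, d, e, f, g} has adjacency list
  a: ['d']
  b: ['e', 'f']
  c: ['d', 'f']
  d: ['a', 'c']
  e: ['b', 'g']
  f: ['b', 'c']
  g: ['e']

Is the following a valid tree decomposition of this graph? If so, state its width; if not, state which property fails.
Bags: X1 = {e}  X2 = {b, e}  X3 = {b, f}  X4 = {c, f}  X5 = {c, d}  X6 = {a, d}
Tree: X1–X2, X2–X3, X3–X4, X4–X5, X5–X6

A tree decomposition must satisfy three properties: every vertex lies in some bag; for every edge, both endpoints lie together in some bag; and for every vertex, the bags containing it form a connected subtree. Here vertex g appears in no bag, so the decomposition is invalid.

No — vertex g appears in no bag.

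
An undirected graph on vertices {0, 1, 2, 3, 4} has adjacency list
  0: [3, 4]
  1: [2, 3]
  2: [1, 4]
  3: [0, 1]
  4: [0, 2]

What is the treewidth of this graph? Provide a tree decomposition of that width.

The largest bag has 3 vertices, giving width 2; this decomposition certifies tw(G) ≤ 2. Since 3–1–2–4–0–3 is a cycle in G, G is not acyclic. Forests are exactly the graphs of treewidth ≤ 1, so tw(G) ≥ 2. Hence tw(G) = 2 exactly.

Treewidth 2.
One such decomposition:
Bags: B1 = {1, 2, 3}  B2 = {2, 3, 4}  B3 = {0, 3, 4}
Tree: B1–B2, B2–B3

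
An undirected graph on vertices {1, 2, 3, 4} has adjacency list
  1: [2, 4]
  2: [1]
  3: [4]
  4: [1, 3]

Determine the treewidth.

A width-1 tree decomposition is:
Bags: B1 = {3, 4}  B2 = {1, 4}  B3 = {1, 2}
Tree: B1–B2, B2–B3
The largest bag has 2 vertices, giving width 1; this decomposition certifies tw(G) ≤ 1. G has an edge, so its treewidth is at least 1. The upper and lower bounds meet at 1, so that is the treewidth.

1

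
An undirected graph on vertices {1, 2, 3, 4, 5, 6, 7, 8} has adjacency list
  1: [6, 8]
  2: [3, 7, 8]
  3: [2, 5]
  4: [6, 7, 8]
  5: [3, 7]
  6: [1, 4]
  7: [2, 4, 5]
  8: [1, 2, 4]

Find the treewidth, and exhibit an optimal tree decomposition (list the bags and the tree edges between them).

Treewidth 2.
Bags: B1 = {1, 4, 6}  B2 = {1, 4, 8}  B3 = {4, 7, 8}  B4 = {2, 7, 8}  B5 = {2, 5, 7}  B6 = {2, 3, 5}
Tree: B1–B2, B2–B3, B3–B4, B4–B5, B5–B6

The largest bag has 3 vertices, giving width 2; this decomposition certifies tw(G) ≤ 2. The edges 6–1–8–4–6 form a cycle, so G is not a tree and its treewidth is at least 2. Hence tw(G) = 2 exactly.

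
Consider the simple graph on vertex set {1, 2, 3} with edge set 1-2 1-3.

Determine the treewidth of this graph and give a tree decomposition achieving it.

Each bag holds 2 vertices, so the decomposition has width 1, which upper-bounds the treewidth. G has an edge, so its treewidth is at least 1. Combining the bounds, tw(G) = 1.

Treewidth 1.
Bags: B1 = {1, 3}  B2 = {1, 2}
Tree: B1–B2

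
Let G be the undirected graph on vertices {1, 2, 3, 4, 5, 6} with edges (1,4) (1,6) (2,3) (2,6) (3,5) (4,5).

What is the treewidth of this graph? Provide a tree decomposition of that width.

Each bag holds 3 vertices, so the decomposition has width 2, which upper-bounds the treewidth. Since 5–3–2–6–1–4–5 is a cycle in G, G is not acyclic. Forests are exactly the graphs of treewidth ≤ 1, so tw(G) ≥ 2. The upper and lower bounds meet at 2, so that is the treewidth.

Treewidth 2.
One such decomposition:
Bags: B1 = {2, 3, 5}  B2 = {2, 5, 6}  B3 = {1, 5, 6}  B4 = {1, 4, 5}
Tree: B1–B2, B2–B3, B3–B4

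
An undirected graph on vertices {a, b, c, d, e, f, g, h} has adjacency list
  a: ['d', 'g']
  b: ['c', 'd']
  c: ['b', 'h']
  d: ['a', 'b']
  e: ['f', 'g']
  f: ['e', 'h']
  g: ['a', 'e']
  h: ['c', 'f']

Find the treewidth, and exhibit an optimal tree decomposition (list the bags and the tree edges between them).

The largest bag has 3 vertices, giving width 2; this decomposition certifies tw(G) ≤ 2. Since c–b–d–a–g–e–f–h–c is a cycle in G, G is not acyclic. Forests are exactly the graphs of treewidth ≤ 1, so tw(G) ≥ 2. The upper and lower bounds meet at 2, so that is the treewidth.

Treewidth 2.
Bags: B1 = {b, c, d}  B2 = {a, c, d}  B3 = {a, c, g}  B4 = {c, e, g}  B5 = {c, e, f}  B6 = {c, f, h}
Tree: B1–B2, B2–B3, B3–B4, B4–B5, B5–B6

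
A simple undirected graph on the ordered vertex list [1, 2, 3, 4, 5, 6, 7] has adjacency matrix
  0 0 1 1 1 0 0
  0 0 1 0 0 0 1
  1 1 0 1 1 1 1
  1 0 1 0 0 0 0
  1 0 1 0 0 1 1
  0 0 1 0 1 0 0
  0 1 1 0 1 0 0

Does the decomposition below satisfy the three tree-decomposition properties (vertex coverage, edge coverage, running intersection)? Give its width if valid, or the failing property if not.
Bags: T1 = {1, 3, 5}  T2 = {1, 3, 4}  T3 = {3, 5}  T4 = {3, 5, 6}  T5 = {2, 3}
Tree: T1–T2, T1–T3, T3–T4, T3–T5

A tree decomposition must satisfy three properties: every vertex lies in some bag; for every edge, both endpoints lie together in some bag; and for every vertex, the bags containing it form a connected subtree. Here vertex 7 appears in no bag, so the decomposition is invalid.

No — vertex 7 appears in no bag.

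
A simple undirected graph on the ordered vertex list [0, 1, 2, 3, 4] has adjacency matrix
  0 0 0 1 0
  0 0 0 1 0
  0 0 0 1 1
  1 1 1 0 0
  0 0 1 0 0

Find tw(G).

1

A width-1 tree decomposition is:
Bags: B1 = {2, 4}  B2 = {2, 3}  B3 = {1, 3}  B4 = {0, 3}
Tree: B1–B2, B2–B3, B3–B4
Every bag has size at most 2, so the width is 2 − 1 = 1 and tw(G) ≤ 1. Since G has at least one edge (e.g. 4–2), it is not an edgeless graph, so tw(G) ≥ 1. Therefore the treewidth is 1.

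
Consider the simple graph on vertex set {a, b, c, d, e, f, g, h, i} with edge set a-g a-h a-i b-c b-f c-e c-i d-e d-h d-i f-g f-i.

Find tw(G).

3

A width-3 tree decomposition is:
Bags: B1 = {b, c, e, f}  B2 = {c, e, f, i}  B3 = {d, e, f, i}  B4 = {d, f, g, i}  B5 = {a, d, g, i}  B6 = {a, d, g, h}
Tree: B1–B2, B2–B3, B3–B4, B4–B5, B5–B6
Each bag holds 4 vertices, so the decomposition has width 3, which upper-bounds the treewidth. For the lower bound: the 4 vertex sets {b,c,e}, {f}, {i}, {a,d,g,h} are disjoint, each induces a connected subgraph, and every pair is joined by at least one edge of G. Contracting each set to a single vertex therefore yields K_{4} as a minor, and since treewidth is minor-monotone, tw(G) ≥ tw(K_{4}) = 3. Therefore the treewidth is 3.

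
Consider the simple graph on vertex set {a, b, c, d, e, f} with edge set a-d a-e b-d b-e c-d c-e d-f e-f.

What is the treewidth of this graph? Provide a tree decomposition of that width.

Treewidth 2.
One optimal decomposition is:
Bags: B1 = {c, d, e}  B2 = {b, d, e}  B3 = {d, e, f}  B4 = {a, d, e}
Tree: B1–B2, B2–B3, B3–B4

The largest bag has 3 vertices, giving width 2; this decomposition certifies tw(G) ≤ 2. The edges c–e–b–d–c form a cycle, so G is not a tree and its treewidth is at least 2. The upper and lower bounds meet at 2, so that is the treewidth.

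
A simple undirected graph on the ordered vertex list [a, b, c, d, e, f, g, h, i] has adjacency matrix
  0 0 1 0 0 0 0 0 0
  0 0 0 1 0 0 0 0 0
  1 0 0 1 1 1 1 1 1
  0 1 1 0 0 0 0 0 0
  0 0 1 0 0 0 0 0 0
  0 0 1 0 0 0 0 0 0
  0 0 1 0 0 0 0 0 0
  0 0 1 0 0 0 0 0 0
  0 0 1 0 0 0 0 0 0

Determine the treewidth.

1

A width-1 tree decomposition is:
Bags: B1 = {b, d}  B2 = {c, d}  B3 = {a, c}  B4 = {c, g}  B5 = {c, f}  B6 = {c, i}  B7 = {c, h}  B8 = {c, e}
Tree: B1–B2, B2–B3, B3–B4, B3–B5, B2–B6, B2–B7, B4–B8
Every bag has size at most 2, so the width is 2 − 1 = 1 and tw(G) ≤ 1. G has an edge, so its treewidth is at least 1. Therefore the treewidth is 1.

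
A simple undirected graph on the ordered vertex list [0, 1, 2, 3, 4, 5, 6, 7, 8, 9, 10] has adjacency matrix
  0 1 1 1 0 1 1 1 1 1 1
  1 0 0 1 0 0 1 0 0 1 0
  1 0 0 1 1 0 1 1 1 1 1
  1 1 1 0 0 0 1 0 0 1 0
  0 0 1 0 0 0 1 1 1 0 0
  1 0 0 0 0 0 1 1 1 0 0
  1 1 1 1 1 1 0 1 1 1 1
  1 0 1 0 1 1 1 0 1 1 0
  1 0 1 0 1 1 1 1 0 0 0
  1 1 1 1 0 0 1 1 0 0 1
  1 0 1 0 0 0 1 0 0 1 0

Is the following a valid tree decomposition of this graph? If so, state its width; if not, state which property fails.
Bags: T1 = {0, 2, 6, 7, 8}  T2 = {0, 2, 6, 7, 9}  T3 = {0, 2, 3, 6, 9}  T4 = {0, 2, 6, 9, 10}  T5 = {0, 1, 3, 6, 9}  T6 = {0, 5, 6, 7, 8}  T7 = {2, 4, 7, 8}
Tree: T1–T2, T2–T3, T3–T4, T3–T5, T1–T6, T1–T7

No — edge (6,4) lies in no bag.

A tree decomposition must satisfy three properties: every vertex lies in some bag; for every edge, both endpoints lie together in some bag; and for every vertex, the bags containing it form a connected subtree. Here edge (6,4) lies in no bag, so the decomposition is invalid.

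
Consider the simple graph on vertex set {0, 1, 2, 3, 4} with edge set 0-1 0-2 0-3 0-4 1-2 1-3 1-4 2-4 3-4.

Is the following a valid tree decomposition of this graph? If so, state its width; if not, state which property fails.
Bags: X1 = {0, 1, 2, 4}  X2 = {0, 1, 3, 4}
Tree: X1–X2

Yes; width 3.

Vertex coverage: the bags together contain {0, 1, 2, 3, 4}, the full vertex set. Edge coverage: each edge of G has both endpoints in at least one bag. Running intersection: for every vertex, the bags containing it form a connected subtree. All three properties hold, so this is a valid tree decomposition of width max|bag| − 1 = 3, and hence tw(G) ≤ 3.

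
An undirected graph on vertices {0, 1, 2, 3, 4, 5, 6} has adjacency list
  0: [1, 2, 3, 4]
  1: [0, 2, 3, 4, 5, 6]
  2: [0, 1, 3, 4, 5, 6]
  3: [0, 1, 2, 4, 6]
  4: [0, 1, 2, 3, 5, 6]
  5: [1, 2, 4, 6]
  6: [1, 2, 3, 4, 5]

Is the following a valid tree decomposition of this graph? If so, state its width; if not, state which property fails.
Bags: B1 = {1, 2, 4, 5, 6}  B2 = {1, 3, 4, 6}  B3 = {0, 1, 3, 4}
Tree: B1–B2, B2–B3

A tree decomposition must satisfy three properties: every vertex lies in some bag; for every edge, both endpoints lie together in some bag; and for every vertex, the bags containing it form a connected subtree. Here edge (2,3) lies in no bag, so the decomposition is invalid.

No — edge (2,3) lies in no bag.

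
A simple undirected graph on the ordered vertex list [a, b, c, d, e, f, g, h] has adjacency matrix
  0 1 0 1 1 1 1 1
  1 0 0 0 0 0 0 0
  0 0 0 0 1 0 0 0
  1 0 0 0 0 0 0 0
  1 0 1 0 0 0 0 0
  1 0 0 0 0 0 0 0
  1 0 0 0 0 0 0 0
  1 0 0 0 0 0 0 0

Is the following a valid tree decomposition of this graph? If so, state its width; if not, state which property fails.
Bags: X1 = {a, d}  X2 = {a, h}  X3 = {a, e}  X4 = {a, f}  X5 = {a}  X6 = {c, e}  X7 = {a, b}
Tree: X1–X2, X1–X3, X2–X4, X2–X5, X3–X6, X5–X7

No — vertex g appears in no bag.

A tree decomposition must satisfy three properties: every vertex lies in some bag; for every edge, both endpoints lie together in some bag; and for every vertex, the bags containing it form a connected subtree. Here vertex g appears in no bag, so the decomposition is invalid.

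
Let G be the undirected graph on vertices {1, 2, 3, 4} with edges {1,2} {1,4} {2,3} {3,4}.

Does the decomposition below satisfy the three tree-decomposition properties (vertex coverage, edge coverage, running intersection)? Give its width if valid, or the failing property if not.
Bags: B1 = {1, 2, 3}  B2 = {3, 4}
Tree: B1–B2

A tree decomposition must satisfy three properties: every vertex lies in some bag; for every edge, both endpoints lie together in some bag; and for every vertex, the bags containing it form a connected subtree. Here edge (1,4) lies in no bag, so the decomposition is invalid.

No — edge (1,4) lies in no bag.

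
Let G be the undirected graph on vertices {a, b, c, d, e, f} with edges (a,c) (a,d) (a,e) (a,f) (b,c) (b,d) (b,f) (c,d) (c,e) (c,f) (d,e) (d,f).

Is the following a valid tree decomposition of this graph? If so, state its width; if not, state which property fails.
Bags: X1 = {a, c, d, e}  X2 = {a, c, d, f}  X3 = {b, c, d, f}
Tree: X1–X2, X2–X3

Yes; width 3.

Vertex coverage: the bags together contain {a, b, c, d, e, f}, the full vertex set. Edge coverage: each edge of G has both endpoints in at least one bag. Running intersection: for every vertex, the bags containing it form a connected subtree. All three properties hold, so this is a valid tree decomposition of width max|bag| − 1 = 3, and hence tw(G) ≤ 3.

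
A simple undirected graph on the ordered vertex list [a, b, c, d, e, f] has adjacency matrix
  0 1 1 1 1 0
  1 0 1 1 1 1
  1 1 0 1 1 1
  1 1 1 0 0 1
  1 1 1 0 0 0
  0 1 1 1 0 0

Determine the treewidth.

A width-3 tree decomposition is:
Bags: B1 = {a, b, c, d}  B2 = {b, c, d, f}  B3 = {a, b, c, e}
Tree: B1–B2, B1–B3
The largest bag has 4 vertices, giving width 3; this decomposition certifies tw(G) ≤ 3. Conversely, {b, c, d, f} is a clique of size 4, and the vertices of any clique must share a bag in every tree decomposition; so some bag has ≥ 4 vertices and tw(G) ≥ 3. Therefore the treewidth is 3.

3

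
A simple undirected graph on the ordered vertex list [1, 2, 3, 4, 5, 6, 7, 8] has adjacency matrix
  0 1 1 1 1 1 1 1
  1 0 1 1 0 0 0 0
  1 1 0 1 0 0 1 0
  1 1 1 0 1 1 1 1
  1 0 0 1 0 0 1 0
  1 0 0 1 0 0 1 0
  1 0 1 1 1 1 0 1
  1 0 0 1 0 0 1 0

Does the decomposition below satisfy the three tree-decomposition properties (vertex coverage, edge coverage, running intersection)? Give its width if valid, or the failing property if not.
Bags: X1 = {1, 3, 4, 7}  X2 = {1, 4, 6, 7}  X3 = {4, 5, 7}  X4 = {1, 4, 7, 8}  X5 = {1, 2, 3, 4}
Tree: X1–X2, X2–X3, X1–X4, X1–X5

A tree decomposition must satisfy three properties: every vertex lies in some bag; for every edge, both endpoints lie together in some bag; and for every vertex, the bags containing it form a connected subtree. Here edge (1,5) lies in no bag, so the decomposition is invalid.

No — edge (1,5) lies in no bag.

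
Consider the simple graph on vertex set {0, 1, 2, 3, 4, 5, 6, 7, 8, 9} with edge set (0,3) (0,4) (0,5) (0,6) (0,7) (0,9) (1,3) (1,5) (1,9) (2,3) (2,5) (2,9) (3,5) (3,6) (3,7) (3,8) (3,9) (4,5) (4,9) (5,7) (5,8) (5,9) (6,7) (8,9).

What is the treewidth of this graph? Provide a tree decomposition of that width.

Treewidth 3.
One such decomposition:
Bags: B1 = {2, 3, 5, 9}  B2 = {3, 5, 8, 9}  B3 = {1, 3, 5, 9}  B4 = {0, 3, 5, 9}  B5 = {0, 3, 5, 7}  B6 = {0, 3, 6, 7}  B7 = {0, 4, 5, 9}
Tree: B1–B2, B2–B3, B3–B4, B4–B5, B5–B6, B4–B7

Every bag has size at most 4, so the width is 4 − 1 = 3 and tw(G) ≤ 3. On the other hand G contains the 4-clique {0, 3, 5, 9}. A clique must lie in a single bag of any decomposition, so no decomposition can have width below 3. Therefore the treewidth is 3.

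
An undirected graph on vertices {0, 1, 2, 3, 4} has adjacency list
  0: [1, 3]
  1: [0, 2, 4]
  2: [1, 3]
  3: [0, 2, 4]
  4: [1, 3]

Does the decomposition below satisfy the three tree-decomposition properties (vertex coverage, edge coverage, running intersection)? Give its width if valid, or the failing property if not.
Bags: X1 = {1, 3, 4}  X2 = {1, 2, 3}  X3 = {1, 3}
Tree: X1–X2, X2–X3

No — vertex 0 appears in no bag.

A tree decomposition must satisfy three properties: every vertex lies in some bag; for every edge, both endpoints lie together in some bag; and for every vertex, the bags containing it form a connected subtree. Here vertex 0 appears in no bag, so the decomposition is invalid.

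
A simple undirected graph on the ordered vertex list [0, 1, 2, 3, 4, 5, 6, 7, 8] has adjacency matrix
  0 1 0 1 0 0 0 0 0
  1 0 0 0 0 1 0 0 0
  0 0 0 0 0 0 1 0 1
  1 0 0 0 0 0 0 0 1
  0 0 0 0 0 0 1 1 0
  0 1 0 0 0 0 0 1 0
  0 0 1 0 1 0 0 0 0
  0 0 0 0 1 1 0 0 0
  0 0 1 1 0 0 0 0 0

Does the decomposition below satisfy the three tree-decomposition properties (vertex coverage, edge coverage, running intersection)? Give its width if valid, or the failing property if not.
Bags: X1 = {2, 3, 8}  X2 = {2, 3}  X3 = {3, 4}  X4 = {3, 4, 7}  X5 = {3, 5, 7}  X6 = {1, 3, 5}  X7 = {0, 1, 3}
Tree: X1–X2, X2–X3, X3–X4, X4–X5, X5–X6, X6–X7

No — vertex 6 appears in no bag.

A tree decomposition must satisfy three properties: every vertex lies in some bag; for every edge, both endpoints lie together in some bag; and for every vertex, the bags containing it form a connected subtree. Here vertex 6 appears in no bag, so the decomposition is invalid.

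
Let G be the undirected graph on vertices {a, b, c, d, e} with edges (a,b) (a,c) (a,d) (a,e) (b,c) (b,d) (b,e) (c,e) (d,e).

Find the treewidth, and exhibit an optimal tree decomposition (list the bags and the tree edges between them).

Treewidth 3.
One optimal decomposition is:
Bags: B1 = {a, b, c, e}  B2 = {a, b, d, e}
Tree: B1–B2

Every bag has size at most 4, so the width is 4 − 1 = 3 and tw(G) ≤ 3. On the other hand G contains the 4-clique {a, b, d, e}. A clique must lie in a single bag of any decomposition, so no decomposition can have width below 3. Therefore the treewidth is 3.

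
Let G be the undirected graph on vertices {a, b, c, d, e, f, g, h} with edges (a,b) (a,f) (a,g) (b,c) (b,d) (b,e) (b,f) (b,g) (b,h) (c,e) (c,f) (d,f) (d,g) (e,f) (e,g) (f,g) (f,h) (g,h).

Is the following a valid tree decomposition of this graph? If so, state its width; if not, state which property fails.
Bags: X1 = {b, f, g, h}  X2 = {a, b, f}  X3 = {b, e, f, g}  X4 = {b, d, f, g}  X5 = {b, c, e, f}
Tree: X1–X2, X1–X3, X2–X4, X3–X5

A tree decomposition must satisfy three properties: every vertex lies in some bag; for every edge, both endpoints lie together in some bag; and for every vertex, the bags containing it form a connected subtree. Here edge (g,a) lies in no bag, so the decomposition is invalid.

No — edge (g,a) lies in no bag.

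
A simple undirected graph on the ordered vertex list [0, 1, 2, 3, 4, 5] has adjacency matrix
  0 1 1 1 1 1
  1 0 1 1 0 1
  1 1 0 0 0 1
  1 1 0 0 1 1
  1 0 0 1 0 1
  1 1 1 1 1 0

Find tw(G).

3

A width-3 tree decomposition is:
Bags: B1 = {0, 3, 4, 5}  B2 = {0, 1, 3, 5}  B3 = {0, 1, 2, 5}
Tree: B1–B2, B2–B3
Every bag has size at most 4, so the width is 4 − 1 = 3 and tw(G) ≤ 3. On the other hand G contains the 4-clique {0, 1, 2, 5}. A clique must lie in a single bag of any decomposition, so no decomposition can have width below 3. Combining the bounds, tw(G) = 3.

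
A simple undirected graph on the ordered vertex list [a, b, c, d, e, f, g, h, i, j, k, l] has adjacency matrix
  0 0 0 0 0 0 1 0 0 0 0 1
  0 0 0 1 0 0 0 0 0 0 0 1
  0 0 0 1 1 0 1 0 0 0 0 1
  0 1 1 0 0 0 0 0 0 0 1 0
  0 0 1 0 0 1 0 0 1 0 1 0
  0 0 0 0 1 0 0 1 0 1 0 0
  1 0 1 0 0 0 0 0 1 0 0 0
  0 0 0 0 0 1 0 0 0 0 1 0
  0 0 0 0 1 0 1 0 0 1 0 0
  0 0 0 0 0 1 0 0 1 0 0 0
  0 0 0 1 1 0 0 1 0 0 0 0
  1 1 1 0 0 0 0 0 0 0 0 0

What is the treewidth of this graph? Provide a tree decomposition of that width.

Every bag has size at most 4, so the width is 4 − 1 = 3 and tw(G) ≤ 3. For the lower bound: the 4 vertex sets {a,b,l}, {g}, {c}, {d,e,i,k} are disjoint, each induces a connected subgraph, and every pair is joined by at least one edge of G. Contracting each set to a single vertex therefore yields K_{4} as a minor, and since treewidth is minor-monotone, tw(G) ≥ tw(K_{4}) = 3. Therefore the treewidth is 3.

Treewidth 3.
Bags: B1 = {a, b, g, l}  B2 = {b, c, g, l}  B3 = {b, c, d, g}  B4 = {c, d, g, i}  B5 = {c, d, e, i}  B6 = {d, e, i, k}  B7 = {e, i, j, k}  B8 = {e, f, j, k}  B9 = {f, h, j, k}
Tree: B1–B2, B2–B3, B3–B4, B4–B5, B5–B6, B6–B7, B7–B8, B8–B9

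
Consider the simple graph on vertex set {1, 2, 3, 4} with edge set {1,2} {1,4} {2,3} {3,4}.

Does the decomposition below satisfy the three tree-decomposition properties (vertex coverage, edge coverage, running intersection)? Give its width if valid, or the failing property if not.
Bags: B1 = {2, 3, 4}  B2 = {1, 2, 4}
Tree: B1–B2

Vertex coverage: the bags together contain {1, 2, 3, 4}, the full vertex set. Edge coverage: each edge of G has both endpoints in at least one bag. Running intersection: for every vertex, the bags containing it form a connected subtree. All three properties hold, so this is a valid tree decomposition of width max|bag| − 1 = 2, and hence tw(G) ≤ 2.

Yes; width 2.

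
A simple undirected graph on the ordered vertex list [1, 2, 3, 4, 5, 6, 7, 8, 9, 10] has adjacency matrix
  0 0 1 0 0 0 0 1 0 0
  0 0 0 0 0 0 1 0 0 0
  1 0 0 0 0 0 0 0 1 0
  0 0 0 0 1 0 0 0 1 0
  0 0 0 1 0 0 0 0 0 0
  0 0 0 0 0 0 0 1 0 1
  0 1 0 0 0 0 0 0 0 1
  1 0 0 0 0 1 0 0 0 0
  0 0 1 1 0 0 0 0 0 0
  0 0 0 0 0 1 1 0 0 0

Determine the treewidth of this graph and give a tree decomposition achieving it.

Treewidth 1.
One such decomposition:
Bags: B1 = {2, 7}  B2 = {7, 10}  B3 = {6, 10}  B4 = {6, 8}  B5 = {1, 8}  B6 = {1, 3}  B7 = {3, 9}  B8 = {4, 9}  B9 = {4, 5}
Tree: B1–B2, B2–B3, B3–B4, B4–B5, B5–B6, B6–B7, B7–B8, B8–B9

Every bag has size at most 2, so the width is 2 − 1 = 1 and tw(G) ≤ 1. Any graph with an edge has treewidth ≥ 1, and G has the edge 2–7. The upper and lower bounds meet at 1, so that is the treewidth.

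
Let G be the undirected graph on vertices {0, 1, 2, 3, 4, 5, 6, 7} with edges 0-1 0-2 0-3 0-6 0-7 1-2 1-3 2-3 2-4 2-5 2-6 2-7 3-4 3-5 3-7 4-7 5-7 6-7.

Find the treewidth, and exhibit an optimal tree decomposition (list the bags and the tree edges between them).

The largest bag has 4 vertices, giving width 3; this decomposition certifies tw(G) ≤ 3. On the other hand G contains the 4-clique {0, 1, 2, 3}. A clique must lie in a single bag of any decomposition, so no decomposition can have width below 3. Combining the bounds, tw(G) = 3.

Treewidth 3.
One such decomposition:
Bags: B1 = {0, 2, 3, 7}  B2 = {0, 1, 2, 3}  B3 = {0, 2, 6, 7}  B4 = {2, 3, 4, 7}  B5 = {2, 3, 5, 7}
Tree: B1–B2, B1–B3, B1–B4, B1–B5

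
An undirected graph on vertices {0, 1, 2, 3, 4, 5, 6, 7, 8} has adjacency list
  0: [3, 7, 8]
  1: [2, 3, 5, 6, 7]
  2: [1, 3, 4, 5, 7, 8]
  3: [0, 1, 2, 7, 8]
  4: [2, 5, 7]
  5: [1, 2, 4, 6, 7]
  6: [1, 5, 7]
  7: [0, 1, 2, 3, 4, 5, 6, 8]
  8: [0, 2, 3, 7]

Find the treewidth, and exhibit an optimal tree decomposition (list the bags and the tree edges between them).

Treewidth 3.
One such decomposition:
Bags: B1 = {1, 5, 6, 7}  B2 = {1, 2, 5, 7}  B3 = {2, 4, 5, 7}  B4 = {1, 2, 3, 7}  B5 = {2, 3, 7, 8}  B6 = {0, 3, 7, 8}
Tree: B1–B2, B2–B3, B2–B4, B4–B5, B5–B6

The largest bag has 4 vertices, giving width 3; this decomposition certifies tw(G) ≤ 3. Conversely, {0, 3, 7, 8} is a clique of size 4, and the vertices of any clique must share a bag in every tree decomposition; so some bag has ≥ 4 vertices and tw(G) ≥ 3. Therefore the treewidth is 3.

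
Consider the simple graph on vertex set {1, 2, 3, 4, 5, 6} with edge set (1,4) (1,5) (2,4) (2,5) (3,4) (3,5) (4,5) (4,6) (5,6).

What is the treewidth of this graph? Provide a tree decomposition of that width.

Treewidth 2.
One such decomposition:
Bags: B1 = {4, 5, 6}  B2 = {3, 4, 5}  B3 = {1, 4, 5}  B4 = {2, 4, 5}
Tree: B1–B2, B2–B3, B3–B4

The largest bag has 3 vertices, giving width 2; this decomposition certifies tw(G) ≤ 2. On the other hand G contains the 3-clique {1, 4, 5}. A clique must lie in a single bag of any decomposition, so no decomposition can have width below 2. Combining the bounds, tw(G) = 2.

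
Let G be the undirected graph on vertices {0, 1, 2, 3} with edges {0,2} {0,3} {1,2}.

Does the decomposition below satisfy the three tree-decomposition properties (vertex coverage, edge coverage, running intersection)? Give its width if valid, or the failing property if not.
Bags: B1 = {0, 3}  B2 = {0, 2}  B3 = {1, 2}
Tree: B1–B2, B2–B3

Yes; width 1.

Vertex coverage: the bags together contain {0, 1, 2, 3}, the full vertex set. Edge coverage: each edge of G has both endpoints in at least one bag. Running intersection: for every vertex, the bags containing it form a connected subtree. All three properties hold, so this is a valid tree decomposition of width max|bag| − 1 = 1, and hence tw(G) ≤ 1.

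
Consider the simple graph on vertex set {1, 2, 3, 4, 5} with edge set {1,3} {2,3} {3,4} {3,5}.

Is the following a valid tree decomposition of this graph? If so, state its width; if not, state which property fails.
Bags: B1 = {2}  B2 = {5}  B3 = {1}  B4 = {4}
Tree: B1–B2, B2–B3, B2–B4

A tree decomposition must satisfy three properties: every vertex lies in some bag; for every edge, both endpoints lie together in some bag; and for every vertex, the bags containing it form a connected subtree. Here vertex 3 appears in no bag, so the decomposition is invalid.

No — vertex 3 appears in no bag.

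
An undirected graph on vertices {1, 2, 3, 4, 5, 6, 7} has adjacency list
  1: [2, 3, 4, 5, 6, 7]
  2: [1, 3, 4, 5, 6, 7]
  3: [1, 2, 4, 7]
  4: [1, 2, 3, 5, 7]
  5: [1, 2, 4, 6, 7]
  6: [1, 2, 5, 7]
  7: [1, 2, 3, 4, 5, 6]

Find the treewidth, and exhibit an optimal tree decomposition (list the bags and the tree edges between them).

Treewidth 4.
One optimal decomposition is:
Bags: B1 = {1, 2, 3, 4, 7}  B2 = {1, 2, 4, 5, 7}  B3 = {1, 2, 5, 6, 7}
Tree: B1–B2, B2–B3

The largest bag has 5 vertices, giving width 4; this decomposition certifies tw(G) ≤ 4. For the lower bound, the 5 vertices {1, 2, 3, 4, 7} are pairwise adjacent, and any tree decomposition puts a clique entirely inside one bag — forcing width ≥ 4. The upper and lower bounds meet at 4, so that is the treewidth.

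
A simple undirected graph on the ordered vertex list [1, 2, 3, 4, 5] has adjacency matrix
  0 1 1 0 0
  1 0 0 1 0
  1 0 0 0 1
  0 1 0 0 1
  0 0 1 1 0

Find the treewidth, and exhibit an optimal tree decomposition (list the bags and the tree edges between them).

Each bag holds 3 vertices, so the decomposition has width 2, which upper-bounds the treewidth. The edges 2–1–3–5–4–2 form a cycle, so G is not a tree and its treewidth is at least 2. Therefore the treewidth is 2.

Treewidth 2.
One such decomposition:
Bags: B1 = {1, 2, 3}  B2 = {2, 3, 5}  B3 = {2, 4, 5}
Tree: B1–B2, B2–B3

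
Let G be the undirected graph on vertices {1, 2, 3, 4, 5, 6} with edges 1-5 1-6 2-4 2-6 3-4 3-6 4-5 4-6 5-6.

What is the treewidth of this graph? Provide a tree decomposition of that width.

Treewidth 2.
One such decomposition:
Bags: B1 = {2, 4, 6}  B2 = {3, 4, 6}  B3 = {4, 5, 6}  B4 = {1, 5, 6}
Tree: B1–B2, B1–B3, B3–B4

Each bag holds 3 vertices, so the decomposition has width 2, which upper-bounds the treewidth. For the lower bound, the 3 vertices {1, 5, 6} are pairwise adjacent, and any tree decomposition puts a clique entirely inside one bag — forcing width ≥ 2. Combining the bounds, tw(G) = 2.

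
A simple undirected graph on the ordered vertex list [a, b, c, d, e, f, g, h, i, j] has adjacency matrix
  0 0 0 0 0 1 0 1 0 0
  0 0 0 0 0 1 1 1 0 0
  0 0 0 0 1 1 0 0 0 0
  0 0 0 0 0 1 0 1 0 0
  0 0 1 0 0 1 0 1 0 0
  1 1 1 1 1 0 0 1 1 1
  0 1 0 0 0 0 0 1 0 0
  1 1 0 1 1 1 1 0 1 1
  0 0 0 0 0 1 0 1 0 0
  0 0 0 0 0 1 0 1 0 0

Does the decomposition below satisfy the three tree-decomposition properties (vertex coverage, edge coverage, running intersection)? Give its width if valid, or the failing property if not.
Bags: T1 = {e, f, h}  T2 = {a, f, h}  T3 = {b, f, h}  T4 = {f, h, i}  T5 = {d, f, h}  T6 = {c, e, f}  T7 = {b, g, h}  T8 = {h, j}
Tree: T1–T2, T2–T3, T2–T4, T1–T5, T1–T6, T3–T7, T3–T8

No — edge (f,j) lies in no bag.

A tree decomposition must satisfy three properties: every vertex lies in some bag; for every edge, both endpoints lie together in some bag; and for every vertex, the bags containing it form a connected subtree. Here edge (f,j) lies in no bag, so the decomposition is invalid.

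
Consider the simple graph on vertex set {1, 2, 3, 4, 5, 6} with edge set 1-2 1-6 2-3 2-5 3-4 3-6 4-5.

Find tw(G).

2

A width-2 tree decomposition is:
Bags: B1 = {1, 3, 6}  B2 = {1, 2, 3}  B3 = {2, 3, 4}  B4 = {2, 4, 5}
Tree: B1–B2, B2–B3, B3–B4
Each bag holds 3 vertices, so the decomposition has width 2, which upper-bounds the treewidth. For the lower bound, G contains the cycle 6–1–2–3–6, so G is not a forest; only forests have treewidth ≤ 1, hence tw(G) ≥ 2. Therefore the treewidth is 2.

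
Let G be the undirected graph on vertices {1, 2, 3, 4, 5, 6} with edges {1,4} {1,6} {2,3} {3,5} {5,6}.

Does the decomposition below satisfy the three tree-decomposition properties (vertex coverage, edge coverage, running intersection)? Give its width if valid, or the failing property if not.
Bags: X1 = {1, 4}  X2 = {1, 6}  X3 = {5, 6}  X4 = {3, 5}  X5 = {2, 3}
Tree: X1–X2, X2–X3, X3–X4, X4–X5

Yes; width 1.

Vertex coverage: the bags together contain {1, 2, 3, 4, 5, 6}, the full vertex set. Edge coverage: each edge of G has both endpoints in at least one bag. Running intersection: for every vertex, the bags containing it form a connected subtree. All three properties hold, so this is a valid tree decomposition of width max|bag| − 1 = 1, and hence tw(G) ≤ 1.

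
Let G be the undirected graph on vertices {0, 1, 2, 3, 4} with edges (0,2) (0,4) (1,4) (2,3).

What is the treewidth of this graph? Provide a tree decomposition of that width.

Treewidth 1.
Bags: B1 = {2, 3}  B2 = {0, 2}  B3 = {0, 4}  B4 = {1, 4}
Tree: B1–B2, B2–B3, B3–B4

Every bag has size at most 2, so the width is 2 − 1 = 1 and tw(G) ≤ 1. Any graph with an edge has treewidth ≥ 1, and G has the edge 3–2. Combining the bounds, tw(G) = 1.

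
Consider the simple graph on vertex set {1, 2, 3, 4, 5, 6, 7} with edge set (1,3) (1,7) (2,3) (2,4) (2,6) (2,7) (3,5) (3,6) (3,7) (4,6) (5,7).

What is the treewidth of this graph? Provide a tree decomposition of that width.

Every bag has size at most 3, so the width is 3 − 1 = 2 and tw(G) ≤ 2. Conversely, {2, 3, 6} is a clique of size 3, and the vertices of any clique must share a bag in every tree decomposition; so some bag has ≥ 3 vertices and tw(G) ≥ 2. Combining the bounds, tw(G) = 2.

Treewidth 2.
Bags: B1 = {2, 3, 6}  B2 = {2, 3, 7}  B3 = {2, 4, 6}  B4 = {3, 5, 7}  B5 = {1, 3, 7}
Tree: B1–B2, B1–B3, B2–B4, B2–B5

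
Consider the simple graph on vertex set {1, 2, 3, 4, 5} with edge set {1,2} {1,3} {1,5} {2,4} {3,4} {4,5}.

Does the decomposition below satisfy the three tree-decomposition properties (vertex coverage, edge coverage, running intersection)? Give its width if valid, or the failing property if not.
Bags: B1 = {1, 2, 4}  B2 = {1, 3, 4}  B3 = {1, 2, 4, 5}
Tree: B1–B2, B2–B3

A tree decomposition must satisfy three properties: every vertex lies in some bag; for every edge, both endpoints lie together in some bag; and for every vertex, the bags containing it form a connected subtree. Here bags containing vertex 2 are not connected in the tree, so the decomposition is invalid.

No — bags containing vertex 2 are not connected in the tree.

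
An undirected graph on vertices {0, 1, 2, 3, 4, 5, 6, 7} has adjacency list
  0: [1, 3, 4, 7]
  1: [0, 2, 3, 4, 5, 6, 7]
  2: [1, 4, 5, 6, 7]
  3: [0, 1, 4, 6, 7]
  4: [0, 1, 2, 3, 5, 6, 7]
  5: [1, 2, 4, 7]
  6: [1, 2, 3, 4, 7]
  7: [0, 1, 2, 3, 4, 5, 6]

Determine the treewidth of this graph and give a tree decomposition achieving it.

Treewidth 4.
One such decomposition:
Bags: B1 = {1, 2, 4, 5, 7}  B2 = {1, 2, 4, 6, 7}  B3 = {1, 3, 4, 6, 7}  B4 = {0, 1, 3, 4, 7}
Tree: B1–B2, B2–B3, B3–B4

Every bag has size at most 5, so the width is 5 − 1 = 4 and tw(G) ≤ 4. Conversely, {0, 1, 3, 4, 7} is a clique of size 5, and the vertices of any clique must share a bag in every tree decomposition; so some bag has ≥ 5 vertices and tw(G) ≥ 4. The upper and lower bounds meet at 4, so that is the treewidth.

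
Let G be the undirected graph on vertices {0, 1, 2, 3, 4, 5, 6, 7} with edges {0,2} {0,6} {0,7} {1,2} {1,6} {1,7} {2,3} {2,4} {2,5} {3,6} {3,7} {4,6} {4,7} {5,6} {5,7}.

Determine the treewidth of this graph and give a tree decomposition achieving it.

Treewidth 3.
Bags: B1 = {2, 3, 6, 7}  B2 = {0, 2, 6, 7}  B3 = {1, 2, 6, 7}  B4 = {2, 4, 6, 7}  B5 = {2, 5, 6, 7}
Tree: B1–B2, B2–B3, B3–B4, B4–B5

Each bag holds 4 vertices, so the decomposition has width 3, which upper-bounds the treewidth. For the lower bound: the 4 vertex sets {3,6}, {0,7}, {2}, {1} are disjoint, each induces a connected subgraph, and every pair is joined by at least one edge of G. Contracting each set to a single vertex therefore yields K_{4} as a minor, and since treewidth is minor-monotone, tw(G) ≥ tw(K_{4}) = 3. Combining the bounds, tw(G) = 3.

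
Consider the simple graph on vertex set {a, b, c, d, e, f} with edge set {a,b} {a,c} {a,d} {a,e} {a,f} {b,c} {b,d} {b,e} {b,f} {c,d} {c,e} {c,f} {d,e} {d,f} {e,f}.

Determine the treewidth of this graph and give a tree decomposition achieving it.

With just one bag of size 6, the width is 6 − 1 = 5, so tw(G) ≤ 5. On the other hand G contains the 6-clique {a, b, c, d, e, f}. A clique must lie in a single bag of any decomposition, so no decomposition can have width below 5. The upper and lower bounds meet at 5, so that is the treewidth.

Treewidth 5.
Bags: B1 = {a, b, c, d, e, f}
Tree: (single bag)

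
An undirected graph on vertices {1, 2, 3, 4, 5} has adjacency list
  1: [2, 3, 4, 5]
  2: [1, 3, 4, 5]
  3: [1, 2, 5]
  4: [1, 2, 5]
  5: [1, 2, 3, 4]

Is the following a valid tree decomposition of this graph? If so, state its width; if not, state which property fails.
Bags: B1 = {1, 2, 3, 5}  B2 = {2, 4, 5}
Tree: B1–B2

A tree decomposition must satisfy three properties: every vertex lies in some bag; for every edge, both endpoints lie together in some bag; and for every vertex, the bags containing it form a connected subtree. Here edge (1,4) lies in no bag, so the decomposition is invalid.

No — edge (1,4) lies in no bag.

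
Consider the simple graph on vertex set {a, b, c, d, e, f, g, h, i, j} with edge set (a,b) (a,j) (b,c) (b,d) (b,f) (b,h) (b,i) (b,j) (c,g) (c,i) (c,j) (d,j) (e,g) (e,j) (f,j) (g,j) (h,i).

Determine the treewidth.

A width-2 tree decomposition is:
Bags: B1 = {b, d, j}  B2 = {b, f, j}  B3 = {b, c, j}  B4 = {b, c, i}  B5 = {c, g, j}  B6 = {e, g, j}  B7 = {b, h, i}  B8 = {a, b, j}
Tree: B1–B2, B1–B3, B3–B4, B3–B5, B5–B6, B4–B7, B1–B8
Every bag has size at most 3, so the width is 3 − 1 = 2 and tw(G) ≤ 2. On the other hand G contains the 3-clique {e, g, j}. A clique must lie in a single bag of any decomposition, so no decomposition can have width below 2. Hence tw(G) = 2 exactly.

2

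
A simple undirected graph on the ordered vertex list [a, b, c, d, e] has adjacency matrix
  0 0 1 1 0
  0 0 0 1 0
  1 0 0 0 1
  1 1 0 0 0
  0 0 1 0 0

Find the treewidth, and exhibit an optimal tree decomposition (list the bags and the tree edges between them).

Treewidth 1.
One optimal decomposition is:
Bags: B1 = {b, d}  B2 = {a, d}  B3 = {a, c}  B4 = {c, e}
Tree: B1–B2, B2–B3, B3–B4

Each bag holds 2 vertices, so the decomposition has width 1, which upper-bounds the treewidth. Since G has at least one edge (e.g. b–d), it is not an edgeless graph, so tw(G) ≥ 1. Therefore the treewidth is 1.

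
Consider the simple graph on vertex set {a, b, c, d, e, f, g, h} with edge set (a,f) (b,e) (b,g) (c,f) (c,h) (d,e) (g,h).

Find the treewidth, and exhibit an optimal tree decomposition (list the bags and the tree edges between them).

Treewidth 1.
One optimal decomposition is:
Bags: B1 = {a, f}  B2 = {c, f}  B3 = {c, h}  B4 = {g, h}  B5 = {b, g}  B6 = {b, e}  B7 = {d, e}
Tree: B1–B2, B2–B3, B3–B4, B4–B5, B5–B6, B6–B7

Each bag holds 2 vertices, so the decomposition has width 1, which upper-bounds the treewidth. Any graph with an edge has treewidth ≥ 1, and G has the edge a–f. Hence tw(G) = 1 exactly.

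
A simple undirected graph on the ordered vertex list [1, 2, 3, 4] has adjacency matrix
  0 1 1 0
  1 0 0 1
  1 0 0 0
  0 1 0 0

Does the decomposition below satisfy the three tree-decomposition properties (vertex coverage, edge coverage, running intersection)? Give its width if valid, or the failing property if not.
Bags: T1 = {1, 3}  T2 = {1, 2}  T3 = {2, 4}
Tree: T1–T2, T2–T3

Yes; width 1.

Vertex coverage: the bags together contain {1, 2, 3, 4}, the full vertex set. Edge coverage: each edge of G has both endpoints in at least one bag. Running intersection: for every vertex, the bags containing it form a connected subtree. All three properties hold, so this is a valid tree decomposition of width max|bag| − 1 = 1, and hence tw(G) ≤ 1.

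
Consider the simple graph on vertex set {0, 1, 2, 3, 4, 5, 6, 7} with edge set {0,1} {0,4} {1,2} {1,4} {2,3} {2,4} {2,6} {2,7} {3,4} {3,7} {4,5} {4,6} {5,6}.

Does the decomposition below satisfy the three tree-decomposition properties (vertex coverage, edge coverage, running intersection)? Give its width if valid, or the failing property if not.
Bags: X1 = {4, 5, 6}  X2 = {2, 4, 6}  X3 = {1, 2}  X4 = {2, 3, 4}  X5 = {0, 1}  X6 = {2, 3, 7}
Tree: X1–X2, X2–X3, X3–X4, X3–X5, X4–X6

A tree decomposition must satisfy three properties: every vertex lies in some bag; for every edge, both endpoints lie together in some bag; and for every vertex, the bags containing it form a connected subtree. Here edge (4,1) lies in no bag, so the decomposition is invalid.

No — edge (4,1) lies in no bag.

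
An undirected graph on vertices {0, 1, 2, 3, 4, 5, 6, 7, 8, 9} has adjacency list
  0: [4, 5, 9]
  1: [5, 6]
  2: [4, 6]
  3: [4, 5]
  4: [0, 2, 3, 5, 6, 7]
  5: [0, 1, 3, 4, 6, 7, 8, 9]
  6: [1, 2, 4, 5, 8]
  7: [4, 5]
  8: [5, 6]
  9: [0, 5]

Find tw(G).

A width-2 tree decomposition is:
Bags: B1 = {4, 5, 6}  B2 = {0, 4, 5}  B3 = {0, 5, 9}  B4 = {2, 4, 6}  B5 = {3, 4, 5}  B6 = {1, 5, 6}  B7 = {4, 5, 7}  B8 = {5, 6, 8}
Tree: B1–B2, B2–B3, B1–B4, B1–B5, B1–B6, B2–B7, B1–B8
Every bag has size at most 3, so the width is 3 − 1 = 2 and tw(G) ≤ 2. For the lower bound, the 3 vertices {2, 4, 6} are pairwise adjacent, and any tree decomposition puts a clique entirely inside one bag — forcing width ≥ 2. The upper and lower bounds meet at 2, so that is the treewidth.

2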